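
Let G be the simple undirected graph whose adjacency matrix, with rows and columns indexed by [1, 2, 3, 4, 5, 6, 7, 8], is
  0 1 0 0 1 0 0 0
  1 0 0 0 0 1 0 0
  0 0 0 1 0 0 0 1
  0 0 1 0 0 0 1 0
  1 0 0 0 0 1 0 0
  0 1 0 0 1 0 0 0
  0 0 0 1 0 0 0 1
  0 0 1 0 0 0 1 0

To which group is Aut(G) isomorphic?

(D_4 × D_4) ⋊ Z_2

G has two connected components, {3, 4, 7, 8} and {1, 2, 5, 6}; each is 2-regular, so G = C_4 ⊔ C_4. With two isomorphic components, Aut(G) = Aut(C_4) ≀ S_2 = (D_4 × D_4) ⋊ Z_2: permute each cycle by D_4, then optionally swap the two cycles. Order 2·(2·4)² = 128.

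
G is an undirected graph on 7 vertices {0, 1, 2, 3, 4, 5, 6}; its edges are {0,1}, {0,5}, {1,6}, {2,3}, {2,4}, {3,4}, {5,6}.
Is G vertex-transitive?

G has two connected components, {0, 1, 5, 6} and {2, 3, 4}; each is 2-regular, so G = C_4 ⊔ C_3. The orbit of 0 under Aut(G) is {0, 1, 5, 6}, which does not contain 2, so G is not vertex-transitive.

No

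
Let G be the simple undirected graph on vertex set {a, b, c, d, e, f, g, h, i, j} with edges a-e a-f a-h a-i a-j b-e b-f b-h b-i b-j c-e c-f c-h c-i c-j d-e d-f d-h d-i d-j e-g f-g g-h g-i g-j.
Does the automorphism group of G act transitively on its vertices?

G is 5-regular and bipartite with parts {e, f, h, i, j} and {a, b, c, d, g} (each part is independent and every cross-pair is an edge), so G = K_{5,5}. Aut(K_{5,5}) is the wreath product S_5 ≀ Z_2: permute within each part, then optionally swap the parts; |Aut| = 2·(5!)² = 28800. This group acts transitively on the 10 vertices.

Yes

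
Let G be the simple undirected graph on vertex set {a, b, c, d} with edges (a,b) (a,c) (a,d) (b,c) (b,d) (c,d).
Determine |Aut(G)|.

24

Every vertex has degree 3, so G is the complete graph K_4. Every bijection on the vertex set is an automorphism of K_4; hence Aut(K_4) ≅ S_4, order 24.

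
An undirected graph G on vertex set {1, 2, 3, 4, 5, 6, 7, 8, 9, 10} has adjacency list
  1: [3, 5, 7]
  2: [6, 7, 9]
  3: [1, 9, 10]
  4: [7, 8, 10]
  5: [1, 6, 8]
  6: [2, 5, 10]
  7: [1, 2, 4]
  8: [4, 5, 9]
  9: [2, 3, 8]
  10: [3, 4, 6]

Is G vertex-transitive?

Yes

G is 3-regular on 10 vertices with no triangles and no 4-cycles (girth 5): this is the Petersen graph. It is a classical fact that the Petersen graph has automorphism group S_5 (order 120), arising from its description as the Kneser graph K(5,2). Under this action every vertex can be carried to every other, so G is vertex-transitive.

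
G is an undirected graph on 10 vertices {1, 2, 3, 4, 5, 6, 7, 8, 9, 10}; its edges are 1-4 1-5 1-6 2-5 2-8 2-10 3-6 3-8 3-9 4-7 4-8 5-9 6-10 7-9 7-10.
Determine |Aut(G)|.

G is 3-regular on 10 vertices with no triangles and no 4-cycles (girth 5): this is the Petersen graph. It is a classical fact that the Petersen graph has automorphism group S_5 (order 120), arising from its description as the Kneser graph K(5,2).

120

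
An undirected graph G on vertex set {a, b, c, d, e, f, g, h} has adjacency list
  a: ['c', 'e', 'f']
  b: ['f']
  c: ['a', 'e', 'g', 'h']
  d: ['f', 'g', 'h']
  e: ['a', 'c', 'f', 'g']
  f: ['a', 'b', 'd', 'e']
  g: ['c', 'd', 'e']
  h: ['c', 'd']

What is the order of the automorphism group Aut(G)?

Degrees alone do not determine every vertex (e.g. a and d both have degree 3), but their neighbour-degree multisets differ: N(a) has degrees [4, 4, 4] while N(d) has degrees [2, 3, 4]. Repeating this refinement separates all vertices, so the only automorphism is the identity.

1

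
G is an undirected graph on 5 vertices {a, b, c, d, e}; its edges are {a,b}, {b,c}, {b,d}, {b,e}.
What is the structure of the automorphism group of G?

S_4

Vertex b has degree 4 and every other vertex has degree 1, so G is the star K_{1,4} with centre b. The 4 leaves are pairwise interchangeable while the centre is fixed, giving Aut(G) = S_4.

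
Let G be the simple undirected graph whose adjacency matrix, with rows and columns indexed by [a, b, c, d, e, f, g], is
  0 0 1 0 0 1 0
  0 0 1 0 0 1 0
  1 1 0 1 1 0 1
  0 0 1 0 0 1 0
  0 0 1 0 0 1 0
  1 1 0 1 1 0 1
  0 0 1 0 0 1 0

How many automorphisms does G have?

The vertices split by degree into {c, f} (degree 5) and {a, b, d, e, g} (degree 2); every edge runs between the two parts, so G is the complete bipartite graph K_{2,5}. The parts have unequal sizes, so no automorphism swaps them; each part is permuted independently, giving S_5 × S_2 of order 5!·2! = 240.

240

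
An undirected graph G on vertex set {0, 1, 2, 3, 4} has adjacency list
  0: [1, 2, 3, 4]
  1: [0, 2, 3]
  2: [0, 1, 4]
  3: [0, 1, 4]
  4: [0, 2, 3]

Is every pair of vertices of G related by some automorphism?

No

Vertex 0 is the only vertex of degree 4, so every automorphism fixes it; G is not vertex-transitive.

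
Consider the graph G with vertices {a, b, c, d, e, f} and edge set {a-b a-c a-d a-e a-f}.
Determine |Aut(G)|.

Vertex a has degree 5 and every other vertex has degree 1, so G is the star K_{1,5} with centre a. Any automorphism fixes the centre and permutes the 5 leaves freely, so Aut(G) ≅ S_5 of order 5! = 120.

120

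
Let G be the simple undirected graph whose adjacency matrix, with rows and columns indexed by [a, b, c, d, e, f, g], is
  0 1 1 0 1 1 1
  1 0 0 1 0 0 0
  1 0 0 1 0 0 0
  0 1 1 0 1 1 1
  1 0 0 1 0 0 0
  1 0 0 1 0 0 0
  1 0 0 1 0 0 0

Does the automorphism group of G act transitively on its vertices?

No

Automorphisms preserve degree, but G has vertices of degree 2 and vertices of degree 5; no automorphism maps one to the other, so G is not vertex-transitive.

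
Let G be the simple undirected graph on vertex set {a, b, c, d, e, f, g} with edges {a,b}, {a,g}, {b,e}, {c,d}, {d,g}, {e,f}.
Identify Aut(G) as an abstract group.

The degree sequence is [2, 2, 1, 2, 2, 1, 2]; the two degree-1 vertices c and f are the ends of a path, so G = P_7. A path has exactly one nontrivial symmetry — reversal — giving Aut(G) of order 2.

the cyclic group of order 2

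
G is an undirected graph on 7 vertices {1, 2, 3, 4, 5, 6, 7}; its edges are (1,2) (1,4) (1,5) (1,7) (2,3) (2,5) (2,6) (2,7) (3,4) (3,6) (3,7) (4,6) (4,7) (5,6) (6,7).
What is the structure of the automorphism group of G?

The degree sequence is [4, 5, 4, 4, 3, 5, 5]. Checking the degree-preserving permutations of the vertex set shows that none except the identity preserves every edge, so Aut(G) is trivial.

the trivial group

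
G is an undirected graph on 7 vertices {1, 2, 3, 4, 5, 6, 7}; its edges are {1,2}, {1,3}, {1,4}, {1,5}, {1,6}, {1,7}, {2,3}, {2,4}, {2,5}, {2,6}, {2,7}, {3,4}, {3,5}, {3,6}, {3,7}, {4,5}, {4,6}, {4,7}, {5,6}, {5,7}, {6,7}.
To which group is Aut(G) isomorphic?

All 7 vertices are pairwise adjacent: G = K_7. Every bijection on the vertex set is an automorphism of K_7; hence Aut(K_7) ≅ S_7, order 5040.

S_7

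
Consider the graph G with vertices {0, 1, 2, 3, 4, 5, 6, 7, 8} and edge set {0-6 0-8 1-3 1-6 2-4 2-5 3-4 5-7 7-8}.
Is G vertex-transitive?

Yes

G is 2-regular and connected on 9 vertices, i.e. the cycle C_9. C_9 has 9 rotations and 9 reflections, so Aut(C_9) ≅ D_9 of order 18. This group acts transitively on the 9 vertices.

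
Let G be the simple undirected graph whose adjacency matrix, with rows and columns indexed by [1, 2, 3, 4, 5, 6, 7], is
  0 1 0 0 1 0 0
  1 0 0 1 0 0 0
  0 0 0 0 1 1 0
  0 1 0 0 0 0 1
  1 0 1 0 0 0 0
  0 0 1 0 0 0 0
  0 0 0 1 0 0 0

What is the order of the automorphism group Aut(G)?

2

The degree sequence is [2, 2, 2, 2, 2, 1, 1]; the two degree-1 vertices 6 and 7 are the ends of a path, so G = P_7. A path has exactly one nontrivial symmetry — reversal — giving Aut(G) of order 2.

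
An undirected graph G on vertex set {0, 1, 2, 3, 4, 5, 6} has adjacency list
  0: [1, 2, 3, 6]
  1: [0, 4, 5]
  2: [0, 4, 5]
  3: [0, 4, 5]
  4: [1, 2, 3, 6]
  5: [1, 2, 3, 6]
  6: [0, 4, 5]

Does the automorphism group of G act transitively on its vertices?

Automorphisms preserve degree, but G has vertices of degree 3 and vertices of degree 4; no automorphism maps one to the other, so G is not vertex-transitive.

No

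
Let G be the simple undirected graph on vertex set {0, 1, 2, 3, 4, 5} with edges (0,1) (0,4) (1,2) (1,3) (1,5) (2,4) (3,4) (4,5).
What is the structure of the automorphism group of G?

S_4 × S_2

The vertices split by degree into {1, 4} (degree 4) and {0, 2, 3, 5} (degree 2); every edge runs between the two parts, so G is the complete bipartite graph K_{2,4}. Automorphisms preserve the bipartition setwise (since the parts differ in size) and act as S_4 × S_2 within it; |Aut| = 48.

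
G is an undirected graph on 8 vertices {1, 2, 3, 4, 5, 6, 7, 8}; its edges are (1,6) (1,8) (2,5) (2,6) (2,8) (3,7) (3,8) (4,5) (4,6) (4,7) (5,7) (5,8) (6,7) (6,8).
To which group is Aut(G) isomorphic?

Degrees alone do not determine every vertex (e.g. 1 and 3 both have degree 2), but their neighbour-degree multisets differ: N(1) has degrees [5, 5] while N(3) has degrees [4, 5]. Repeating this refinement separates all vertices, so the only automorphism is the identity.

{e}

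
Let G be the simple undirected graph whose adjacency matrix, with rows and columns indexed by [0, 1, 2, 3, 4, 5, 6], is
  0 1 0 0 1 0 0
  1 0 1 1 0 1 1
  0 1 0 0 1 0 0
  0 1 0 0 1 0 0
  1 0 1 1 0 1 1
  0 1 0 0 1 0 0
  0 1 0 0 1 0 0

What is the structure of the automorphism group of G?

The vertices split by degree into {1, 4} (degree 5) and {0, 2, 3, 5, 6} (degree 2); every edge runs between the two parts, so G is the complete bipartite graph K_{2,5}. The parts have unequal sizes, so no automorphism swaps them; each part is permuted independently, giving S_5 × S_2 of order 5!·2! = 240.

S_5 × S_2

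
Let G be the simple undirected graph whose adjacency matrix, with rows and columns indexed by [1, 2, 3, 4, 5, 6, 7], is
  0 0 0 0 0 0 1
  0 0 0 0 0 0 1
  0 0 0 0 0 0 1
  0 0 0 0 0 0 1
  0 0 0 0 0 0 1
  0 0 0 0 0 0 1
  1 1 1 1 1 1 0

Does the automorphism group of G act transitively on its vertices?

Vertex 7 is the only vertex of degree 6, so every automorphism fixes it; G is not vertex-transitive.

No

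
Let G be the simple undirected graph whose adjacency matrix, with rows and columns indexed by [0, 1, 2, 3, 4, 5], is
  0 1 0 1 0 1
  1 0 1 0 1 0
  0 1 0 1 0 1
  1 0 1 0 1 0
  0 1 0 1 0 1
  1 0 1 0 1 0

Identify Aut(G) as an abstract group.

G is 3-regular and bipartite with parts {0, 2, 4} and {1, 3, 5} (each part is independent and every cross-pair is an edge), so G = K_{3,3}. Aut(K_{3,3}) is the wreath product S_3 ≀ Z_2: permute within each part, then optionally swap the parts; |Aut| = 2·(3!)² = 72.

S_3 ≀ Z_2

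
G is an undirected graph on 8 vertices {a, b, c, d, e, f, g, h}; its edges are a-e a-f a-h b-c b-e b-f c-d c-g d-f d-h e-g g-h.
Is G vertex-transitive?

G is 3-regular and bipartite on 2^3 = 8 vertices with girth 4; it is the hypercube graph Q_3. Aut(Q_3) consists of the signed permutations of the 3 coordinate axes: 3! permutations times 2^3 sign flips, so |Aut| = 2^3·3! = 48. This group acts transitively on the 8 vertices.

Yes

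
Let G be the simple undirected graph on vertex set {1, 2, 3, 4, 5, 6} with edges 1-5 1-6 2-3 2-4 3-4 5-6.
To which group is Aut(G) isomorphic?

G has two connected components, {1, 5, 6} and {2, 3, 4}; each is 2-regular, so G = C_3 ⊔ C_3. Aut of a disjoint union of two copies of C_3 is the wreath product D_3 ≀ Z_2, of order 2·6² = 72.

D_3 ≀ Z_2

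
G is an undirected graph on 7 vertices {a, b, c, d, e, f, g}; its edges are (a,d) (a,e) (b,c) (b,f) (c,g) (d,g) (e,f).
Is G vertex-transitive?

Yes

G is 2-regular and connected on 7 vertices, i.e. the cycle C_7. The automorphisms of the 7-cycle are exactly the symmetries of a regular 7-gon: the dihedral group D_7, |D_7| = 14. Under this action every vertex can be carried to every other, so G is vertex-transitive.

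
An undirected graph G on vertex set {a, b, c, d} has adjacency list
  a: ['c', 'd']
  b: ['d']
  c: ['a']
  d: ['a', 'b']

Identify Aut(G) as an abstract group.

The degree sequence is [2, 1, 1, 2]; the two degree-1 vertices b and c are the ends of a path, so G = P_4. The only nontrivial automorphism of a path is the end-to-end reflection, so Aut(G) ≅ Z_2.

C_2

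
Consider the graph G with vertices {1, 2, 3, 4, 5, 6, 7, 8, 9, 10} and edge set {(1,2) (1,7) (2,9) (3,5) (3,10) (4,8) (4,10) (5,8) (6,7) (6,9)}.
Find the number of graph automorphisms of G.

G has two connected components, {3, 4, 5, 8, 10} and {1, 2, 6, 7, 9}; each is 2-regular, so G = C_5 ⊔ C_5. Aut of a disjoint union of two copies of C_5 is the wreath product D_5 ≀ Z_2, of order 2·10² = 200.

200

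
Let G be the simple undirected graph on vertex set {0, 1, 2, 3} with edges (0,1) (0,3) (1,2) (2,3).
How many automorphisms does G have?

8

Every vertex has degree 2 and the graph is connected, so G is the 4-cycle C_4. The automorphisms of the 4-cycle are exactly the symmetries of a regular 4-gon: the dihedral group D_4, |D_4| = 8.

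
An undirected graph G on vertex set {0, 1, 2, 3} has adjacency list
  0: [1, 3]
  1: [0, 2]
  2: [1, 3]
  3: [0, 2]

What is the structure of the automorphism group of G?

Z_2^2 ⋊ S_2

G is 2-regular and bipartite on 2^2 = 4 vertices with girth 4; it is the hypercube graph Q_2. The symmetry group of the 2-cube is the hyperoctahedral group B_2 = Z_2 ≀ S_2, of order 2^2·2! = 8.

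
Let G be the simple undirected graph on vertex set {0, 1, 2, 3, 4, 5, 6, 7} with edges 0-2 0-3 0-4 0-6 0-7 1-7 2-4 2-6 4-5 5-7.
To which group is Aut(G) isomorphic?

{e}

The degree sequence is [5, 1, 3, 1, 3, 2, 2, 3]. Checking the degree-preserving permutations of the vertex set shows that none except the identity preserves every edge, so Aut(G) is trivial.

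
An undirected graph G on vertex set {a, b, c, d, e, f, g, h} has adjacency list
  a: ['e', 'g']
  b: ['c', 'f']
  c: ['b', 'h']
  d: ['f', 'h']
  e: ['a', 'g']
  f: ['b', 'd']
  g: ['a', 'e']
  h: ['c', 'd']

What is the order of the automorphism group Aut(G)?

G has two connected components, {b, c, d, f, h} and {a, e, g}; each is 2-regular, so G = C_5 ⊔ C_3. No automorphism exchanges components of different sizes, hence Aut(G) is the direct product D_5 × D_3, order 60.

60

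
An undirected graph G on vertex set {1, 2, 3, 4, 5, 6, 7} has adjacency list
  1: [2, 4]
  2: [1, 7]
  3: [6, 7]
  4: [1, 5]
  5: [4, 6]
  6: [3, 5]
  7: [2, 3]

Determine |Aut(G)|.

G is 2-regular and connected on 7 vertices, i.e. the cycle C_7. C_7 has 7 rotations and 7 reflections, so Aut(C_7) ≅ D_7 of order 14.

14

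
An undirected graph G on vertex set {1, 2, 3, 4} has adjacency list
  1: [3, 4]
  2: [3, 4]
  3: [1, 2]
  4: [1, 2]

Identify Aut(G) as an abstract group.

G is 2-regular and bipartite with parts {1, 2} and {3, 4} (each part is independent and every cross-pair is an edge), so G = K_{2,2}. Each part can be permuted independently (S_2 × S_2) and the two equal-size parts can also be swapped, giving (S_2 × S_2) ⋊ Z_2 of order 2·(2!)² = 8.

S_2 ≀ Z_2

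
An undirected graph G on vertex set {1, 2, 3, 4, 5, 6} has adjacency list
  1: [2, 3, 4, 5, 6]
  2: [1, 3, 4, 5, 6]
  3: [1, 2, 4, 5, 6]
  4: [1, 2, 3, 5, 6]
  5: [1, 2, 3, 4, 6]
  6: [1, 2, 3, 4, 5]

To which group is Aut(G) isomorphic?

the symmetric group on 6 letters

Every vertex has degree 5, so G is the complete graph K_6. Every bijection on the vertex set is an automorphism of K_6; hence Aut(K_6) ≅ S_6, order 720.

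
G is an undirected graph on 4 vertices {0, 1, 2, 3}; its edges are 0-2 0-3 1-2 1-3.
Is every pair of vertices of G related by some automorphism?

G is 2-regular and bipartite on 2^2 = 4 vertices with girth 4; it is the hypercube graph Q_2. Aut(Q_2) consists of the signed permutations of the 2 coordinate axes: 2! permutations times 2^2 sign flips, so |Aut| = 2^2·2! = 8. Under this action every vertex can be carried to every other, so G is vertex-transitive.

Yes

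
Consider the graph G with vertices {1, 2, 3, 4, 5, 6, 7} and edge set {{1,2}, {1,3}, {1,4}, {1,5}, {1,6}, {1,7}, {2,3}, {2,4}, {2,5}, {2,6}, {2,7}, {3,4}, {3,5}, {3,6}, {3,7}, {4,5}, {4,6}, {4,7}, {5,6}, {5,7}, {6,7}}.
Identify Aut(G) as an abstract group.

All 7 vertices are pairwise adjacent: G = K_7. Any permutation of the 7 vertices preserves K_7, so Aut(K_7) = S_7 of order 7! = 5040.

the symmetric group on 7 letters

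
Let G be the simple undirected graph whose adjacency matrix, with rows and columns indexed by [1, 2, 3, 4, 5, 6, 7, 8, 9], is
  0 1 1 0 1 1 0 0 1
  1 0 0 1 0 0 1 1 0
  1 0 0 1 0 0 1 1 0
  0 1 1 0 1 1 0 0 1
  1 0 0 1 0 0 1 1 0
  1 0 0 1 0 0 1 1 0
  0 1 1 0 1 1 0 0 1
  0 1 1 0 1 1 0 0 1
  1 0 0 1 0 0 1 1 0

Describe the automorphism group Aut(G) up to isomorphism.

The vertices split by degree into {1, 4, 7, 8} (degree 5) and {2, 3, 5, 6, 9} (degree 4); every edge runs between the two parts, so G is the complete bipartite graph K_{4,5}. Automorphisms preserve the bipartition setwise (since the parts differ in size) and act as S_4 × S_5 within it; |Aut| = 2880.

S_4 × S_5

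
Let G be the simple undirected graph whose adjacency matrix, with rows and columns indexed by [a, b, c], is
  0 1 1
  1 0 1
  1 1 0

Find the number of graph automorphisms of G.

6

Every vertex has degree 2, so G is the complete graph K_3. Every bijection on the vertex set is an automorphism of K_3; hence Aut(K_3) ≅ S_3, order 6.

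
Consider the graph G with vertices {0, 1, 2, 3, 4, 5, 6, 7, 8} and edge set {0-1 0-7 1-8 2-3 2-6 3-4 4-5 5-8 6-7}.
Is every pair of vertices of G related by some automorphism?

Every vertex has degree 2 and the graph is connected, so G is the 9-cycle C_9. The automorphisms of the 9-cycle are exactly the symmetries of a regular 9-gon: the dihedral group D_9, |D_9| = 18. This group acts transitively on the 9 vertices.

Yes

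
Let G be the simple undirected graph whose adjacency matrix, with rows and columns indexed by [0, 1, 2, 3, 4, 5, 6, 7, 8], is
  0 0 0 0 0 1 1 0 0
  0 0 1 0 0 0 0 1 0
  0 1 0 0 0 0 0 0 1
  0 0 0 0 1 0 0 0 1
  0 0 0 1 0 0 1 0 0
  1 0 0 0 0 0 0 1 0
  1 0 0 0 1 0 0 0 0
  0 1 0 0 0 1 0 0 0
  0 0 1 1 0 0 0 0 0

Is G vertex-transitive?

Yes

G is 2-regular and connected on 9 vertices, i.e. the cycle C_9. The automorphisms of the 9-cycle are exactly the symmetries of a regular 9-gon: the dihedral group D_9, |D_9| = 18. This group acts transitively on the 9 vertices.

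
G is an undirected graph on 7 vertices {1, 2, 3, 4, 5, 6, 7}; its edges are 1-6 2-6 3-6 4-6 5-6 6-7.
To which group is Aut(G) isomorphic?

Vertex 6 has degree 6 and every other vertex has degree 1, so G is the star K_{1,6} with centre 6. Any automorphism fixes the centre and permutes the 6 leaves freely, so Aut(G) ≅ S_6 of order 6! = 720.

the symmetric group on 6 letters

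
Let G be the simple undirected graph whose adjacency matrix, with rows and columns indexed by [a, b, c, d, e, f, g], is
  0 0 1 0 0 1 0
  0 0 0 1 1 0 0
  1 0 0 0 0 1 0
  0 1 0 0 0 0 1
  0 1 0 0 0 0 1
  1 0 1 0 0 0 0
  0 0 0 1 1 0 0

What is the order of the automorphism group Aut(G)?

48

G has two connected components, {b, d, e, g} and {a, c, f}; each is 2-regular, so G = C_4 ⊔ C_3. The components are non-isomorphic (different sizes), so Aut(G) = Aut(C_4) × Aut(C_3) = D_4 × D_3 of order 8·6 = 48.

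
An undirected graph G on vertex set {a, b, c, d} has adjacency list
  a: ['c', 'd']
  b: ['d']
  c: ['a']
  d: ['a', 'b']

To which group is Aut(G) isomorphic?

Z_2

The degree sequence is [2, 1, 1, 2]; the two degree-1 vertices b and c are the ends of a path, so G = P_4. The only nontrivial automorphism of a path is the end-to-end reflection, so Aut(G) ≅ Z_2.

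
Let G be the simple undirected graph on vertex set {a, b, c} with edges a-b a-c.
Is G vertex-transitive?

Vertex a is the only vertex of degree 2, so every automorphism fixes it; G is not vertex-transitive.

No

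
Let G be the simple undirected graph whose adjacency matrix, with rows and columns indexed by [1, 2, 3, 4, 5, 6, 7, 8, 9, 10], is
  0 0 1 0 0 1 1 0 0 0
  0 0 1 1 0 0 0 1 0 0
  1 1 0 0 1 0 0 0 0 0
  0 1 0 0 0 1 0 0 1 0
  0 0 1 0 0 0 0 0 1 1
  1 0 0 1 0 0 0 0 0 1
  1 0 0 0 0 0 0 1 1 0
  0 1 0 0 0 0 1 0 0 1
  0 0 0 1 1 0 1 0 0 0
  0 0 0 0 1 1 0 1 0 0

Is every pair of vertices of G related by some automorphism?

G is 3-regular on 10 vertices with no triangles and no 4-cycles (girth 5): this is the Petersen graph. It is a classical fact that the Petersen graph has automorphism group S_5 (order 120), arising from its description as the Kneser graph K(5,2). Under this action every vertex can be carried to every other, so G is vertex-transitive.

Yes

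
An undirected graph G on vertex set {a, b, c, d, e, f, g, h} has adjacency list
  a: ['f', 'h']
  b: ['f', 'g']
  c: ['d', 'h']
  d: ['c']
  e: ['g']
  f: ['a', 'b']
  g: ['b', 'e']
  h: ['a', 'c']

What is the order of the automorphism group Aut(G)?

The degree sequence is [2, 2, 2, 1, 1, 2, 2, 2]; the two degree-1 vertices d and e are the ends of a path, so G = P_8. The only nontrivial automorphism of a path is the end-to-end reflection, so Aut(G) ≅ Z_2.

2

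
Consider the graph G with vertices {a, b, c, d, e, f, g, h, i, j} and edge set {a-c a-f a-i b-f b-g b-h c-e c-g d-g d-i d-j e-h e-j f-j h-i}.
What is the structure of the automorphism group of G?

the symmetric group S_5

G is 3-regular on 10 vertices with no triangles and no 4-cycles (girth 5): this is the Petersen graph. It is a classical fact that the Petersen graph has automorphism group S_5 (order 120), arising from its description as the Kneser graph K(5,2).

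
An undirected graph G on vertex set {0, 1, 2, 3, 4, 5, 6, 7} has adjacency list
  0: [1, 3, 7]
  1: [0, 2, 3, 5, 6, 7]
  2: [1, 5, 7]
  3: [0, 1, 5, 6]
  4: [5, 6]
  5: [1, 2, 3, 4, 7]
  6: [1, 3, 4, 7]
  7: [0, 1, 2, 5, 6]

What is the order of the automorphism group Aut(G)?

Degrees alone do not determine every vertex (e.g. 0 and 2 both have degree 3), but their neighbour-degree multisets differ: N(0) has degrees [4, 5, 6] while N(2) has degrees [5, 5, 6]. Repeating this refinement separates all vertices, so the only automorphism is the identity.

1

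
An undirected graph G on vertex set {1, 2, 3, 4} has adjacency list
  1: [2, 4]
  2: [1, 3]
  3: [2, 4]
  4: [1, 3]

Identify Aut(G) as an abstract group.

G is 2-regular and bipartite on 2^2 = 4 vertices with girth 4; it is the hypercube graph Q_2. The symmetry group of the 2-cube is the hyperoctahedral group B_2 = Z_2 ≀ S_2, of order 2^2·2! = 8.

the hyperoctahedral group B_2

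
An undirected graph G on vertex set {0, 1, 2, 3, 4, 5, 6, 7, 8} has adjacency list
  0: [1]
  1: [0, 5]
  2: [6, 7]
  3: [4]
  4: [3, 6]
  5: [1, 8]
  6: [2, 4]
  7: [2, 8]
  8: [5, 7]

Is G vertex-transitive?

No

Automorphisms preserve degree, but G has vertices of degree 1 and vertices of degree 2; no automorphism maps one to the other, so G is not vertex-transitive.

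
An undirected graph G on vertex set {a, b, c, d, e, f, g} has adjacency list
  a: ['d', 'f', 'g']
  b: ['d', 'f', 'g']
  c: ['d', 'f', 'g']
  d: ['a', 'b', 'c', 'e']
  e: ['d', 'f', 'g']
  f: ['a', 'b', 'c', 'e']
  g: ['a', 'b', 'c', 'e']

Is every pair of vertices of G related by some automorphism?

No

Automorphisms preserve degree, but G has vertices of degree 3 and vertices of degree 4; no automorphism maps one to the other, so G is not vertex-transitive.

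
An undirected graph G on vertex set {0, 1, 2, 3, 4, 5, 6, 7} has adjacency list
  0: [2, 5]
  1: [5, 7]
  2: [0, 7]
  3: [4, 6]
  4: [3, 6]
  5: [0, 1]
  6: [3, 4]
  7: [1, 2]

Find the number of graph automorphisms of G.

G has two connected components, {0, 1, 2, 5, 7} and {3, 4, 6}; each is 2-regular, so G = C_5 ⊔ C_3. No automorphism exchanges components of different sizes, hence Aut(G) is the direct product D_5 × D_3, order 60.

60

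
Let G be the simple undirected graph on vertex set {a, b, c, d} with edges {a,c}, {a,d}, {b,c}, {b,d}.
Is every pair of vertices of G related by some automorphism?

G is 2-regular and bipartite on 2^2 = 4 vertices with girth 4; it is the hypercube graph Q_2. The symmetry group of the 2-cube is the hyperoctahedral group B_2 = Z_2 ≀ S_2, of order 2^2·2! = 8. Under this action every vertex can be carried to every other, so G is vertex-transitive.

Yes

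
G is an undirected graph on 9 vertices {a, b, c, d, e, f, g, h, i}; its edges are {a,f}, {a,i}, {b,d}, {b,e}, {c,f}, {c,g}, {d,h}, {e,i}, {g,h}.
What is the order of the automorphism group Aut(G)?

18

Every vertex has degree 2 and the graph is connected, so G is the 9-cycle C_9. C_9 has 9 rotations and 9 reflections, so Aut(C_9) ≅ D_9 of order 18.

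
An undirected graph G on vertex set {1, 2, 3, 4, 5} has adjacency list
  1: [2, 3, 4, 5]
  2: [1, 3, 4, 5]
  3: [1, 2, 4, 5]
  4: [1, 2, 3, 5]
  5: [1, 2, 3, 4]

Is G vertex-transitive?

Yes

Every vertex has degree 4, so G is the complete graph K_5. Any permutation of the 5 vertices preserves K_5, so Aut(K_5) = S_5 of order 5! = 120. Under this action every vertex can be carried to every other, so G is vertex-transitive.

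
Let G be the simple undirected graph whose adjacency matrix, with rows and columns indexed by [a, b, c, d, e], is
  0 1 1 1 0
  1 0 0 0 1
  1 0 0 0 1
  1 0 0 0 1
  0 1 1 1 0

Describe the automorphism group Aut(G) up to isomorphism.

S_2 × S_3

The vertices split by degree into {a, e} (degree 3) and {b, c, d} (degree 2); every edge runs between the two parts, so G is the complete bipartite graph K_{2,3}. The parts have unequal sizes, so no automorphism swaps them; each part is permuted independently, giving S_2 × S_3 of order 2!·3! = 12.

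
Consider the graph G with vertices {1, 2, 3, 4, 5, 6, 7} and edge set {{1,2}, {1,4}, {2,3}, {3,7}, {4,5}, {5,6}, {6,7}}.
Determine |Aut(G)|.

G is 2-regular and connected on 7 vertices, i.e. the cycle C_7. C_7 has 7 rotations and 7 reflections, so Aut(C_7) ≅ D_7 of order 14.

14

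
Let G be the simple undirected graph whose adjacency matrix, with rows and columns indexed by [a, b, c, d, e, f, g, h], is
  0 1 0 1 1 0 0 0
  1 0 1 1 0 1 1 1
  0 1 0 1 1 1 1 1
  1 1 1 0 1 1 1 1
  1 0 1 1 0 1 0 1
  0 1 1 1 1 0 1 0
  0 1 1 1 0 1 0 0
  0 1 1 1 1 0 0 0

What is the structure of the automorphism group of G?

The degree sequence is [3, 6, 6, 7, 5, 5, 4, 4]. Checking the degree-preserving permutations of the vertex set shows that none except the identity preserves every edge, so Aut(G) is trivial.

1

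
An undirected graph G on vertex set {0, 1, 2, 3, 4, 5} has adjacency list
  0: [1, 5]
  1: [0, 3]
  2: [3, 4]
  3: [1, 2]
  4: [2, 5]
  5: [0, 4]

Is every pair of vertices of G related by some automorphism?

Every vertex has degree 2 and the graph is connected, so G is the 6-cycle C_6. C_6 has 6 rotations and 6 reflections, so Aut(C_6) ≅ D_6 of order 12. This group acts transitively on the 6 vertices.

Yes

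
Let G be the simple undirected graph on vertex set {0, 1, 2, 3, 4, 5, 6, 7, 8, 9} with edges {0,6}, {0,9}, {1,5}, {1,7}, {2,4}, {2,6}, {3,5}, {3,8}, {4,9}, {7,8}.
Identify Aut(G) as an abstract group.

G has two connected components, {0, 2, 4, 6, 9} and {1, 3, 5, 7, 8}; each is 2-regular, so G = C_5 ⊔ C_5. With two isomorphic components, Aut(G) = Aut(C_5) ≀ S_2 = (D_5 × D_5) ⋊ Z_2: permute each cycle by D_5, then optionally swap the two cycles. Order 2·(2·5)² = 200.

D_5 ≀ Z_2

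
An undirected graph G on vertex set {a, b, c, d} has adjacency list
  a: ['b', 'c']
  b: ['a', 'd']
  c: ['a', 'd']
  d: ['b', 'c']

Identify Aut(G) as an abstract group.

G is 2-regular and bipartite on 2^2 = 4 vertices with girth 4; it is the hypercube graph Q_2. Aut(Q_2) consists of the signed permutations of the 2 coordinate axes: 2! permutations times 2^2 sign flips, so |Aut| = 2^2·2! = 8.

the hyperoctahedral group B_2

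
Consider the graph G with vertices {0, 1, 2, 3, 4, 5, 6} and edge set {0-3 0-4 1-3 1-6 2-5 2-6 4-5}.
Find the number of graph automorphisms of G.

14

G is 2-regular and connected on 7 vertices, i.e. the cycle C_7. C_7 has 7 rotations and 7 reflections, so Aut(C_7) ≅ D_7 of order 14.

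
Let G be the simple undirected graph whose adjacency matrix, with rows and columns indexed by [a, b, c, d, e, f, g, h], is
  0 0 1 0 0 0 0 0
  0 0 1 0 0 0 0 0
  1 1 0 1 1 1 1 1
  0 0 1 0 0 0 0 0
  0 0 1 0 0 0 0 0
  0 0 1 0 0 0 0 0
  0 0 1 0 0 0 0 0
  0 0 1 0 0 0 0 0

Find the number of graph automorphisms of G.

5040

Vertex c has degree 7 and every other vertex has degree 1, so G is the star K_{1,7} with centre c. Any automorphism fixes the centre and permutes the 7 leaves freely, so Aut(G) ≅ S_7 of order 7! = 5040.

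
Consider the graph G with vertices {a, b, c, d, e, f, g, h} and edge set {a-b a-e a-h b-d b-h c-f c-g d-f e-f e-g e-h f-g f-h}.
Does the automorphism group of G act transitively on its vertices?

Vertex f is the only vertex of degree 5, so every automorphism fixes it; G is not vertex-transitive.

No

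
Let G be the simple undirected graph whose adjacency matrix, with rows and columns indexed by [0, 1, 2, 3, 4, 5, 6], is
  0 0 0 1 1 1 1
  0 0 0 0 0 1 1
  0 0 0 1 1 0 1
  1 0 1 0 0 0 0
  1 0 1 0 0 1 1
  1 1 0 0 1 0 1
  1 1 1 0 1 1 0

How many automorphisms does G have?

The degree sequence is [4, 2, 3, 2, 4, 4, 5]. Checking the degree-preserving permutations of the vertex set shows that none except the identity preserves every edge, so Aut(G) is trivial.

1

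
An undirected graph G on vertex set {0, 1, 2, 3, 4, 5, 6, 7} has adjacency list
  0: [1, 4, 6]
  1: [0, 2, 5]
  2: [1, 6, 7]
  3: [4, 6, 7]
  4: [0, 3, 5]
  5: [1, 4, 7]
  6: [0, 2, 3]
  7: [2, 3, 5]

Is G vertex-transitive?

Yes

G is 3-regular and bipartite on 2^3 = 8 vertices with girth 4; it is the hypercube graph Q_3. Aut(Q_3) consists of the signed permutations of the 3 coordinate axes: 3! permutations times 2^3 sign flips, so |Aut| = 2^3·3! = 48. Under this action every vertex can be carried to every other, so G is vertex-transitive.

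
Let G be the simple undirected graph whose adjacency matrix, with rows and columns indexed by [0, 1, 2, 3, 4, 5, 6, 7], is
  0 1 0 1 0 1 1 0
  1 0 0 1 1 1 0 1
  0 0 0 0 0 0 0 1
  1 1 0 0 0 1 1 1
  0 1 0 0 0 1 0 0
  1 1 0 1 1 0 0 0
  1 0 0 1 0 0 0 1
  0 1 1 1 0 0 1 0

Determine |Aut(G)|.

1

Degrees alone do not determine every vertex (e.g. 0 and 5 both have degree 4), but their neighbour-degree multisets differ: N(0) has degrees [3, 4, 5, 5] while N(5) has degrees [2, 4, 5, 5]. Repeating this refinement separates all vertices, so the only automorphism is the identity.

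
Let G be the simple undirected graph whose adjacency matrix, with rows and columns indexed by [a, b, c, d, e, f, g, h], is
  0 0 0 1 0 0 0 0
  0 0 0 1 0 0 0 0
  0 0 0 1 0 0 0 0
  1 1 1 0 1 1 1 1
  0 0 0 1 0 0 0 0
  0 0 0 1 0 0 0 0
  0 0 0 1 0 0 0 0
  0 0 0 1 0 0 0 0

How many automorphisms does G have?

5040

Vertex d has degree 7 and every other vertex has degree 1, so G is the star K_{1,7} with centre d. The 7 leaves are pairwise interchangeable while the centre is fixed, giving Aut(G) = S_7.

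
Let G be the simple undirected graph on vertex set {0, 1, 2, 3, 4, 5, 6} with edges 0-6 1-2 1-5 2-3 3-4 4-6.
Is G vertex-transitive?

Automorphisms preserve degree, but G has vertices of degree 1 and vertices of degree 2; no automorphism maps one to the other, so G is not vertex-transitive.

No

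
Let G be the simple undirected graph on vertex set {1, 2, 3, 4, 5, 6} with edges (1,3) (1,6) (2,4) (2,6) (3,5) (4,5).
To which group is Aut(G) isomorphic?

the dihedral group of order 12

Every vertex has degree 2 and the graph is connected, so G is the 6-cycle C_6. C_6 has 6 rotations and 6 reflections, so Aut(C_6) ≅ D_6 of order 12.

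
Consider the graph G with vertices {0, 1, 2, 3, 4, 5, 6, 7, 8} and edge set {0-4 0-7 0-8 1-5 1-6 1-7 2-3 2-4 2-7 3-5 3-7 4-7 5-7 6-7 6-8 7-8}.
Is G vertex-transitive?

Vertex 7 is the only vertex of degree 8, so every automorphism fixes it; G is not vertex-transitive.

No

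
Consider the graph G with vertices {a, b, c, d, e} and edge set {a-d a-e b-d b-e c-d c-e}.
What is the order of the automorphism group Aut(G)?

The vertices split by degree into {d, e} (degree 3) and {a, b, c} (degree 2); every edge runs between the two parts, so G is the complete bipartite graph K_{2,3}. The parts have unequal sizes, so no automorphism swaps them; each part is permuted independently, giving S_3 × S_2 of order 3!·2! = 12.

12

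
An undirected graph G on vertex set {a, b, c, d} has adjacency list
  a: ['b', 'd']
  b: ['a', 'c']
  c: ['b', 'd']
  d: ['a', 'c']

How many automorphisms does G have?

8

G is 2-regular and bipartite on 2^2 = 4 vertices with girth 4; it is the hypercube graph Q_2. The symmetry group of the 2-cube is the hyperoctahedral group B_2 = Z_2 ≀ S_2, of order 2^2·2! = 8.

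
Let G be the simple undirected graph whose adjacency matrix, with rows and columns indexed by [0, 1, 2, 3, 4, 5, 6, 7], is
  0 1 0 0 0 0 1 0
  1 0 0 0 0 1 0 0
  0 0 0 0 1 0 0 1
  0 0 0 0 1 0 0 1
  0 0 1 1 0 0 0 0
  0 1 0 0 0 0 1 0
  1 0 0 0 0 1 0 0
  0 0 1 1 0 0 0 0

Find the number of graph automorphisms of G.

128

G has two connected components, {0, 1, 5, 6} and {2, 3, 4, 7}; each is 2-regular, so G = C_4 ⊔ C_4. With two isomorphic components, Aut(G) = Aut(C_4) ≀ S_2 = (D_4 × D_4) ⋊ Z_2: permute each cycle by D_4, then optionally swap the two cycles. Order 2·(2·4)² = 128.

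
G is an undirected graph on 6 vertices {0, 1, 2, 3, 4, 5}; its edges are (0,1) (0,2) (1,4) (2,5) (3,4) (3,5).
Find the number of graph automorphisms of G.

12

G is 2-regular and connected on 6 vertices, i.e. the cycle C_6. C_6 has 6 rotations and 6 reflections, so Aut(C_6) ≅ D_6 of order 12.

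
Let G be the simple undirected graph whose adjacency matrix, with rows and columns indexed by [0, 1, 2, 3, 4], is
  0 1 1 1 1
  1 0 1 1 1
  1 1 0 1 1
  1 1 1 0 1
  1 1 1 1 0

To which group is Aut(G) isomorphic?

All 5 vertices are pairwise adjacent: G = K_5. Every bijection on the vertex set is an automorphism of K_5; hence Aut(K_5) ≅ S_5, order 120.

the symmetric group on 5 letters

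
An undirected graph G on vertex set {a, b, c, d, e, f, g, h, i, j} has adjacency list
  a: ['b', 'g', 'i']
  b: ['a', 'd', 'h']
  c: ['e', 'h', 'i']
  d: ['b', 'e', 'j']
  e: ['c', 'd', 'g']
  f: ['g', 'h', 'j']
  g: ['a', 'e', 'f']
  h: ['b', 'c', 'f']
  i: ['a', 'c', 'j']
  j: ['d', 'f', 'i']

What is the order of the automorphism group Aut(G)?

120

G is 3-regular on 10 vertices with no triangles and no 4-cycles (girth 5): this is the Petersen graph. It is a classical fact that the Petersen graph has automorphism group S_5 (order 120), arising from its description as the Kneser graph K(5,2).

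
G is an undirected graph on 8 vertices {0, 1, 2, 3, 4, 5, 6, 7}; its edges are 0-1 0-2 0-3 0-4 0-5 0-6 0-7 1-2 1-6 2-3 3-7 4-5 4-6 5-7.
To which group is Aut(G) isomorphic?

Vertex 0 is the unique vertex of degree 7; the remaining 7 vertices each have degree 3 and induce a cycle, so G is the wheel on 8 vertices with hub 0. With the hub fixed, the remaining symmetry is that of the rim cycle C_7, giving the dihedral group D_7.

the dihedral group of order 14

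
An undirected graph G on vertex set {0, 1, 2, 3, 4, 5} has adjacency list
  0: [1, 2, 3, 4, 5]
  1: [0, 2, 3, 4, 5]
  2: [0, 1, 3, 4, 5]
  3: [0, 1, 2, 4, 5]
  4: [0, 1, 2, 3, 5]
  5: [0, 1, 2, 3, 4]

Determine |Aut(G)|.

Every vertex has degree 5, so G is the complete graph K_6. Any permutation of the 6 vertices preserves K_6, so Aut(K_6) = S_6 of order 6! = 720.

720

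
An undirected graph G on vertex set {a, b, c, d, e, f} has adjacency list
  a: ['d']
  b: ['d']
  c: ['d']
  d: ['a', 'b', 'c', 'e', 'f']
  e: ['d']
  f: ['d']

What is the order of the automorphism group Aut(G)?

Vertex d has degree 5 and every other vertex has degree 1, so G is the star K_{1,5} with centre d. Any automorphism fixes the centre and permutes the 5 leaves freely, so Aut(G) ≅ S_5 of order 5! = 120.

120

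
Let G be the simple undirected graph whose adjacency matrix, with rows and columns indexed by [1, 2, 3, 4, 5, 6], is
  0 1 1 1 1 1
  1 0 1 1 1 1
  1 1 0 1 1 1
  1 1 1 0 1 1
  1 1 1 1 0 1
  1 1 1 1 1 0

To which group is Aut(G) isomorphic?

the symmetric group on 6 letters

Every vertex has degree 5, so G is the complete graph K_6. Every bijection on the vertex set is an automorphism of K_6; hence Aut(K_6) ≅ S_6, order 720.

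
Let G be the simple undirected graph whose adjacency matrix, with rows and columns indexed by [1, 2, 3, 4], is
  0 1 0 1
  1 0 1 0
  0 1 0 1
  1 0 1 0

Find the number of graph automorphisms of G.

Every vertex has degree 2 and the graph is connected, so G is the 4-cycle C_4. C_4 has 4 rotations and 4 reflections, so Aut(C_4) ≅ D_4 of order 8.

8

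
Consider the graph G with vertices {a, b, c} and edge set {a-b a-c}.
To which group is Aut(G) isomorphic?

Z_2

The degree sequence is [2, 1, 1]; the two degree-1 vertices b and c are the ends of a path, so G = P_3. A path has exactly one nontrivial symmetry — reversal — giving Aut(G) of order 2.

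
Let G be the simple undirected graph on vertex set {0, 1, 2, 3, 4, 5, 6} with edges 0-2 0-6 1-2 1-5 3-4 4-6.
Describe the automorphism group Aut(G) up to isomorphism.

The degree sequence is [2, 2, 2, 1, 2, 1, 2]; the two degree-1 vertices 3 and 5 are the ends of a path, so G = P_7. The only nontrivial automorphism of a path is the end-to-end reflection, so Aut(G) ≅ Z_2.

the cyclic group of order 2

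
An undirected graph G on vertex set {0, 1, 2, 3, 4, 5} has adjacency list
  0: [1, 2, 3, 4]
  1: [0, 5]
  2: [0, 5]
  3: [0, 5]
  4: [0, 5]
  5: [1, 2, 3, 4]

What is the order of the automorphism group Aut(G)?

The vertices split by degree into {0, 5} (degree 4) and {1, 2, 3, 4} (degree 2); every edge runs between the two parts, so G is the complete bipartite graph K_{2,4}. Automorphisms preserve the bipartition setwise (since the parts differ in size) and act as S_2 × S_4 within it; |Aut| = 48.

48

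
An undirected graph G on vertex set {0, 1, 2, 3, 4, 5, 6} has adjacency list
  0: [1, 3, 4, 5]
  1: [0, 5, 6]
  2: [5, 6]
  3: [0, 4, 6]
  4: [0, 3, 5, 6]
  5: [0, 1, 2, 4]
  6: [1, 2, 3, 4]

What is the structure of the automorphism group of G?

{e}

The degree sequence is [4, 3, 2, 3, 4, 4, 4]. Checking the degree-preserving permutations of the vertex set shows that none except the identity preserves every edge, so Aut(G) is trivial.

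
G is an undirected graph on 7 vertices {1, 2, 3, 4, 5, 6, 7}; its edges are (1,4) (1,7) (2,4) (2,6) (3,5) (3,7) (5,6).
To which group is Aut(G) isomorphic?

D_7

G is 2-regular and connected on 7 vertices, i.e. the cycle C_7. The automorphisms of the 7-cycle are exactly the symmetries of a regular 7-gon: the dihedral group D_7, |D_7| = 14.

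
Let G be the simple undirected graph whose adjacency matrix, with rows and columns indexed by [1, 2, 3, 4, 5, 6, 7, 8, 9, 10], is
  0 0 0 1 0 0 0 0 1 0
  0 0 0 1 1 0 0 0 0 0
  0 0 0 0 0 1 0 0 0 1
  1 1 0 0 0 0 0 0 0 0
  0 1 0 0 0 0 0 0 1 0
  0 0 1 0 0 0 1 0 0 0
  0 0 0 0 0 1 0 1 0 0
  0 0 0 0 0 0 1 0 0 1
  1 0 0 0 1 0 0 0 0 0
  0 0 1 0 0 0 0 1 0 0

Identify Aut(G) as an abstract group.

(D_5 × D_5) ⋊ Z_2

G has two connected components, {1, 2, 4, 5, 9} and {3, 6, 7, 8, 10}; each is 2-regular, so G = C_5 ⊔ C_5. With two isomorphic components, Aut(G) = Aut(C_5) ≀ S_2 = (D_5 × D_5) ⋊ Z_2: permute each cycle by D_5, then optionally swap the two cycles. Order 2·(2·5)² = 200.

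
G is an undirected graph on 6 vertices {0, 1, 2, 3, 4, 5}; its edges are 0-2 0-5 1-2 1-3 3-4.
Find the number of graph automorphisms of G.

The degree sequence is [2, 2, 2, 2, 1, 1]; the two degree-1 vertices 4 and 5 are the ends of a path, so G = P_6. A path has exactly one nontrivial symmetry — reversal — giving Aut(G) of order 2.

2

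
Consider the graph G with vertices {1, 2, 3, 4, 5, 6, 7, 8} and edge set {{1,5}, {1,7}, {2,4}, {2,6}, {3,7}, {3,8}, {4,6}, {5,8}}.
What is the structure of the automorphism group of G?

G has two connected components, {1, 3, 5, 7, 8} and {2, 4, 6}; each is 2-regular, so G = C_5 ⊔ C_3. The components are non-isomorphic (different sizes), so Aut(G) = Aut(C_3) × Aut(C_5) = D_3 × D_5 of order 6·10 = 60.

D_3 × D_5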